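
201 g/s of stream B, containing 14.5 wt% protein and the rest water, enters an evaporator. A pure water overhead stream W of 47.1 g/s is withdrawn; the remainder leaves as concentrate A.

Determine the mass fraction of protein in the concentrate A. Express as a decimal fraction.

protein is not removed: 201×0.145 = 29.145 g/s of protein enters A.
Concentrate = 201 − 47.1 = 153.9 g/s.
Mass fraction = 29.145/153.9 = 0.189.

0.189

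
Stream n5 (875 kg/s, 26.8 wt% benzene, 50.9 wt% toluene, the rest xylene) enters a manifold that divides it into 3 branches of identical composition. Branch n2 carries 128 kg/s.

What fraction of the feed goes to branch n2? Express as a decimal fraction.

0.146

Fraction to n2 = 128/875 = 0.1463.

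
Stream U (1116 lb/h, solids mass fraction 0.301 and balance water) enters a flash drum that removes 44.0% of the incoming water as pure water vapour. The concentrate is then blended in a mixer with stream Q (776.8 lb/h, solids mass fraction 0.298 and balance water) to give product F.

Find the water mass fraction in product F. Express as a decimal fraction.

Vapour removed = 0.440×0.699×1116 = 343.24 lb/h; concentrate = 772.76 lb/h.
water reaching the mixer = 436.85 (from concentrate) + 776.8×0.702 = 982.16 lb/h.
Product flow = 772.76 + 776.8 = 1549.6 lb/h; water fraction = 0.634.

0.634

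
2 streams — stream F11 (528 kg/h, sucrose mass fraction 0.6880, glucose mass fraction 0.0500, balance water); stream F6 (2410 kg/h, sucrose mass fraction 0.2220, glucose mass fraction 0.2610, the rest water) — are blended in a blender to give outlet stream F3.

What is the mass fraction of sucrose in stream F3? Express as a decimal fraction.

Total flow out = 528 + 2410 = 2938 kg/h.
sucrose in = 528×0.688 + 2410×0.222 = 898.28 kg/h.
sucrose mass fraction in F3 = 898.28/2938 = 0.3057.

0.3057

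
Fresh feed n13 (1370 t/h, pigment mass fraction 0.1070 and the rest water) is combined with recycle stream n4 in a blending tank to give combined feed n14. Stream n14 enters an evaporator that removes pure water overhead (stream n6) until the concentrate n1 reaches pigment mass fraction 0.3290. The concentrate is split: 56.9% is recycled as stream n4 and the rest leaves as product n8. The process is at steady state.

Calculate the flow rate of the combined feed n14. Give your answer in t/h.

Overall pigment balance (none leaves overhead): pigment in fresh feed = pigment in product, i.e. 1370×0.107 = (1−0.569)·n1·0.329.
n1 = 146.59/(0.329×0.431) = 1033.8 t/h.
Recycle n4 = 0.569×1033.8 = 588.22 t/h.
Combined feed n14 = 1370 + 588.22 = 1958.2 t/h.

1958 t/h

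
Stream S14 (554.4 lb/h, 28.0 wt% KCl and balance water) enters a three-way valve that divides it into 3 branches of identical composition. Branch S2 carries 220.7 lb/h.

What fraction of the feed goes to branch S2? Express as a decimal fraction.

Fraction to S2 = 220.7/554.4 = 0.3981.

0.398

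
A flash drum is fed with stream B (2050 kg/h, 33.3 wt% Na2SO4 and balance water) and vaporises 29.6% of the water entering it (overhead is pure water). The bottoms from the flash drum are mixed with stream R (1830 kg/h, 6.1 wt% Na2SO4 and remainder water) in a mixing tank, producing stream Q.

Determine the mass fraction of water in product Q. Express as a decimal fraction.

0.771

Vapour removed = 0.296×0.667×2050 = 404.74 kg/h; concentrate = 1645.3 kg/h.
water reaching the mixer = 962.61 (from concentrate) + 1830×0.939 = 2681 kg/h.
Product flow = 1645.3 + 1830 = 3475.3 kg/h; water fraction = 0.771.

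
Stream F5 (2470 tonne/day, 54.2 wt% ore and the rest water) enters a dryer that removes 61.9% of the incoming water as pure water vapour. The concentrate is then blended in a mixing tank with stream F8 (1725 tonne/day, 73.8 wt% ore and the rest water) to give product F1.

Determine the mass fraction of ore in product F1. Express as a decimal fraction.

0.747

Vapour removed = 0.619×0.458×2470 = 700.25 tonne/day; concentrate = 1769.8 tonne/day.
ore reaching the mixer = 1338.7 (from concentrate) + 1725×0.738 = 2611.8 tonne/day.
Product flow = 1769.8 + 1725 = 3494.8 tonne/day; ore fraction = 0.747.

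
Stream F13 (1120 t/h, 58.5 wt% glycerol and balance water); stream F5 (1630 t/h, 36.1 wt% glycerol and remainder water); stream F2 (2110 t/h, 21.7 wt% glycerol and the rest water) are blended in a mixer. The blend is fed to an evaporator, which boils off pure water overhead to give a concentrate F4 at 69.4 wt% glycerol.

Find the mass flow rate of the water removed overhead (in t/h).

glycerol entering = 1120×0.585 + 1630×0.361 + 2110×0.217 = 1701.5 t/h.
All glycerol reports to F4, so F4 = 1701.5/0.694 = 2451.7 t/h.
Total feed = 4860 t/h; overhead = 4860 − 2451.7 = 2408.3 t/h.

2408 t/h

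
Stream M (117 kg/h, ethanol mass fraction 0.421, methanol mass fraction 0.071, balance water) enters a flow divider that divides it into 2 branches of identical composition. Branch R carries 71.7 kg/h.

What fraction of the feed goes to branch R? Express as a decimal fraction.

Fraction to R = 71.7/117 = 0.6128.

0.613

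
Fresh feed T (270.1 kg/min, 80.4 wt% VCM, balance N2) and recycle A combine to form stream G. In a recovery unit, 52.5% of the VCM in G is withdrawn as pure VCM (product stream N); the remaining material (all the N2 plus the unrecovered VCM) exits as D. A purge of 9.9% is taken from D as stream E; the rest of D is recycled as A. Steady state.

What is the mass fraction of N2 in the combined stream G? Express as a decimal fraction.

N2 enters only via T and leaves only via the purge: 270.1×0.196 = 0.099×(N2 in D), and the recovery unit passes all N2, so N2 in G = N2 in D = 534.74 kg/min.
VCM in G: m_A = 270.1×0.804 + (1−0.099)·(1−0.525)·m_A, so m_A = 217.16/0.5720 = 379.63 kg/min.
G = 379.63 + 534.74 = 914.38 kg/min.
N2 fraction in G = 534.74/914.38 = 0.5848.

0.5848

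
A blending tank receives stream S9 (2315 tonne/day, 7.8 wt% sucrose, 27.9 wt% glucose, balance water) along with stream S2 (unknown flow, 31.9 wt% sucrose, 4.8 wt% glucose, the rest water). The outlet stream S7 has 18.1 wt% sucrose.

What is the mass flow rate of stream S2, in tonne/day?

Let S2 be the unknown flow. Total out = 2315 + S2.
sucrose balance: 180.57 + 0.319·S2 = 0.181·(2315 + S2)
(0.319 − 0.181)·S2 = 0.181×2315 − 180.57 = 238.44
S2 = 238.44 / 0.138 = 1727.9 tonne/day

1728 tonne/day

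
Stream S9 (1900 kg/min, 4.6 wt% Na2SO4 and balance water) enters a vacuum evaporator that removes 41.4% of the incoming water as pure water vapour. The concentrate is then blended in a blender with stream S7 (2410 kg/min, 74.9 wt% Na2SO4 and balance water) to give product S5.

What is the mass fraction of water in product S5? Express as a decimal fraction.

0.468

Vapour removed = 0.414×0.954×1900 = 750.42 kg/min; concentrate = 1149.6 kg/min.
water reaching the mixer = 1062.2 (from concentrate) + 2410×0.251 = 1667.1 kg/min.
Product flow = 1149.6 + 2410 = 3559.6 kg/min; water fraction = 0.468.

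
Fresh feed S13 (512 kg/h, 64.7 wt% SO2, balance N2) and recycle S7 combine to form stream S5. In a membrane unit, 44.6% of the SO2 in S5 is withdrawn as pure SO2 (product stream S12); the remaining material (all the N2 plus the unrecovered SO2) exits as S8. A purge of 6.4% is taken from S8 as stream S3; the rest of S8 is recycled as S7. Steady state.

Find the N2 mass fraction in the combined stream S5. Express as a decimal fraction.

N2 enters only via S13 and leaves only via the purge: 512×0.353 = 0.064×(N2 in S8), and the membrane unit passes all N2, so N2 in S5 = N2 in S8 = 2824 kg/h.
SO2 in S5: m_A = 512×0.647 + (1−0.064)·(1−0.446)·m_A, so m_A = 331.26/0.4815 = 688.05 kg/h.
S5 = 688.05 + 2824 = 3512 kg/h.
N2 fraction in S5 = 2824/3512 = 0.804.

0.804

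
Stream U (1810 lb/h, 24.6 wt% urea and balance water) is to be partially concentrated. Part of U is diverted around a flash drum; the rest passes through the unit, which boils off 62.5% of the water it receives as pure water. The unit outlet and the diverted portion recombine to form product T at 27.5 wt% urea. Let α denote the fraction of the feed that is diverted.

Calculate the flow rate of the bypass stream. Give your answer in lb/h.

All 1810×0.246 = 445.26 lb/h of urea reaches T, so T = 445.26/0.275 = 1619.1 lb/h and vapour = 190.87 lb/h.
The evaporator receives (1−α)·1810 of feed at 0.754 water and removes 0.625 of that water:
0.625×0.754×(1−α)×1810 = 190.87
(1−α) = 190.87/852.96 = 0.2238;  α = 0.7762.
Bypass flow = 0.7762×1810 = 1405 lb/h.

1405 lb/h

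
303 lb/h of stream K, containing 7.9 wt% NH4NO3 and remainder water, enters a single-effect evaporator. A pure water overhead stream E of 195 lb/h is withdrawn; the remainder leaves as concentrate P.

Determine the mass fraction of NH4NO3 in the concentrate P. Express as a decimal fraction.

0.222

NH4NO3 is not removed: 303×0.079 = 23.937 lb/h of NH4NO3 enters P.
Concentrate = 303 − 195 = 108 lb/h.
Mass fraction = 23.937/108 = 0.222.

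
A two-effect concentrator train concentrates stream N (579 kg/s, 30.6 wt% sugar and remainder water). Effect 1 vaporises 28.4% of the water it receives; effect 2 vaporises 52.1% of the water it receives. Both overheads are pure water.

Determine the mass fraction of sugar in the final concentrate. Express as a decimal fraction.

0.5625

water in feed = 579×0.694 = 401.83 kg/s.
After stage 1: water left = (1−0.284)×401.83 = 287.71; stream total = 464.88 kg/s.
After stage 2: water left = (1−0.521)×287.71 = 137.81; final concentrate = 314.99 kg/s.
sugar fraction = 177.17/314.99 = 0.5625.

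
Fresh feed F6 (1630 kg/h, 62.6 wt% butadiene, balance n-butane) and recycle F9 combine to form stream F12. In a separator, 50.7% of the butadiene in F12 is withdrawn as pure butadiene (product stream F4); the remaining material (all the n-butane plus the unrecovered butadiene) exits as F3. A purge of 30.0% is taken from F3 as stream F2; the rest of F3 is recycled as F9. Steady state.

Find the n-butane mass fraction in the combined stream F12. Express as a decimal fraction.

n-butane enters only via F6 and leaves only via the purge: 1630×0.374 = 0.300×(n-butane in F3), and the separator passes all n-butane, so n-butane in F12 = n-butane in F3 = 2032.1 kg/h.
butadiene in F12: m_A = 1630×0.626 + (1−0.300)·(1−0.507)·m_A, so m_A = 1020.4/0.6549 = 1558.1 kg/h.
F12 = 1558.1 + 2032.1 = 3590.1 kg/h.
n-butane fraction in F12 = 2032.1/3590.1 = 0.566.

0.566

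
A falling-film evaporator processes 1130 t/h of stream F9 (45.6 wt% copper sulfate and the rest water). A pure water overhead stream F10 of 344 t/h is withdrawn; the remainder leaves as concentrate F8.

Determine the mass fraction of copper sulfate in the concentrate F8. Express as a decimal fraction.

copper sulfate is not removed: 1130×0.456 = 515.28 t/h of copper sulfate enters F8.
Concentrate = 1130 − 344 = 786 t/h.
Mass fraction = 515.28/786 = 0.656.

0.656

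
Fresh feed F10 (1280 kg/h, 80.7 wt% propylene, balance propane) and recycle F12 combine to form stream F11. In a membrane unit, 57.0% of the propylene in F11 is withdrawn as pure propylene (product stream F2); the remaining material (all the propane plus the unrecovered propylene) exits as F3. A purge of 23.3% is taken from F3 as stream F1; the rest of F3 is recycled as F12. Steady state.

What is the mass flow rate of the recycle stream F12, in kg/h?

propane enters only via F10 and leaves only via the purge: 1280×0.193 = 0.233×(propane in F3), and the membrane unit passes all propane, so propane in F11 = propane in F3 = 1060.3 kg/h.
propylene in F11: m_A = 1280×0.807 + (1−0.233)·(1−0.570)·m_A, so m_A = 1033/0.6702 = 1541.3 kg/h.
F3 = (1−0.570)×1541.3 + 1060.3 = 1723 kg/h.
Recycle F12 = (1−0.233)×1723 = 1321.6 kg/h.

1322 kg/h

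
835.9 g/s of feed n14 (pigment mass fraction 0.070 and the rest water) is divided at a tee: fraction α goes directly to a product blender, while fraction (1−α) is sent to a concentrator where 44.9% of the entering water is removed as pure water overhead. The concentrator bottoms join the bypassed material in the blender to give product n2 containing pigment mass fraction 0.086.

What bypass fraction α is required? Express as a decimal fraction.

0.554

All 835.9×0.070 = 58.513 g/s of pigment reaches n2, so n2 = 58.513/0.086 = 680.38 g/s and vapour = 155.52 g/s.
The evaporator receives (1−α)·835.9 of feed at 0.930 water and removes 0.449 of that water:
0.449×0.930×(1−α)×835.9 = 155.52
(1−α) = 155.52/349.05 = 0.4455;  α = 0.5545.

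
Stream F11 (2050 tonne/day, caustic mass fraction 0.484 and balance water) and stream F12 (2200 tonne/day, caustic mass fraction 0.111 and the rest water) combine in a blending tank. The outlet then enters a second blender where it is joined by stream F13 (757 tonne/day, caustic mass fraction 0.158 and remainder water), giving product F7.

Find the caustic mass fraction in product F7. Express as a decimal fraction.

Overall, product flow = 5007 tonne/day.
caustic in = 2050×0.484 + 2200×0.111 + 757×0.158 = 1356 tonne/day.
caustic fraction in F7 = 0.271.

0.271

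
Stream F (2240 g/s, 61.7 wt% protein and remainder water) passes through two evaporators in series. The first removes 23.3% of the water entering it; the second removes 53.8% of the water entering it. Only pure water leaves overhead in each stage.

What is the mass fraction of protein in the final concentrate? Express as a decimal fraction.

0.820

water in feed = 2240×0.383 = 857.92 g/s.
After stage 1: water left = (1−0.233)×857.92 = 658.02; stream total = 2040.1 g/s.
After stage 2: water left = (1−0.538)×658.02 = 304.01; final concentrate = 1686.1 g/s.
protein fraction = 1382.1/1686.1 = 0.820.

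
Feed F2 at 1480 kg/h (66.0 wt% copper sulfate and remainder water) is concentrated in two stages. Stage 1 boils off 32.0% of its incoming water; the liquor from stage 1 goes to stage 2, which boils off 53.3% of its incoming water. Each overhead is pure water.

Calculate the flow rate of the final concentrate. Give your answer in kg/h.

1137 kg/h

water in feed = 1480×0.340 = 503.2 kg/h.
After stage 1: water left = (1−0.320)×503.2 = 342.18; stream total = 1319 kg/h.
After stage 2: water left = (1−0.533)×342.18 = 159.8; final concentrate = 1136.6 kg/h.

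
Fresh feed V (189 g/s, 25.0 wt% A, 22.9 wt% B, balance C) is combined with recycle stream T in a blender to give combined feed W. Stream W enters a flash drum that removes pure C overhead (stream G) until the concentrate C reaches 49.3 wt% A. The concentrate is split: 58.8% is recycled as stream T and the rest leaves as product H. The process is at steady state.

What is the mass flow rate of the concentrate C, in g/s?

232.6 g/s

Overall A balance (none leaves overhead): A in fresh feed = A in product, i.e. 189×0.250 = (1−0.588)·C·0.493.
C = 47.25/(0.493×0.412) = 232.63 g/s.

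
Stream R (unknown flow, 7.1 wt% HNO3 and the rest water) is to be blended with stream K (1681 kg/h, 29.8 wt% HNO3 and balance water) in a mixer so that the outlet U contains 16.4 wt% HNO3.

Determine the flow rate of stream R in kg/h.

2422 kg/h

Let R be the unknown flow. Total out = 1681 + R.
HNO3 balance: 500.94 + 0.071·R = 0.164·(1681 + R)
(0.071 − 0.164)·R = 0.164×1681 − 500.94 = -225.25
R = -225.25 / -0.093 = 2422.1 kg/h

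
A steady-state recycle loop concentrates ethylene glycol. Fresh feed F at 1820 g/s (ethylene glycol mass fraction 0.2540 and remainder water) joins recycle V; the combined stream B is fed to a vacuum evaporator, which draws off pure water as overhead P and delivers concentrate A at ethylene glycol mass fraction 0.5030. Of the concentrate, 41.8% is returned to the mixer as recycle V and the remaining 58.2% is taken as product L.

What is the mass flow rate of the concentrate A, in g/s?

Overall ethylene glycol balance (none leaves overhead): ethylene glycol in fresh feed = ethylene glycol in product, i.e. 1820×0.254 = (1−0.418)·A·0.503.
A = 462.28/(0.503×0.582) = 1579.1 g/s.

1579 g/s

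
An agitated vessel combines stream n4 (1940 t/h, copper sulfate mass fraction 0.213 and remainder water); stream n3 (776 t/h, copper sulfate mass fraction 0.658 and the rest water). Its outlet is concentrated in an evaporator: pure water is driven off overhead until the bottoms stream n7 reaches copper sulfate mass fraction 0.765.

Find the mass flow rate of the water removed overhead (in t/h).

copper sulfate entering = 1940×0.213 + 776×0.658 = 923.83 t/h.
All copper sulfate reports to n7, so n7 = 923.83/0.765 = 1207.6 t/h.
Total feed = 2716 t/h; overhead = 2716 − 1207.6 = 1508.4 t/h.

1508 t/h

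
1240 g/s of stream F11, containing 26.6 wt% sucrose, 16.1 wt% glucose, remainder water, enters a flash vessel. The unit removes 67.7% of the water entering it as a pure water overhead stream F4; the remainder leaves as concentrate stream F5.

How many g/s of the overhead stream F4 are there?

481 g/s

water entering = 1240×0.573 = 710.52 g/s; overhead removed = 0.677×710.52 = 481.02 g/s.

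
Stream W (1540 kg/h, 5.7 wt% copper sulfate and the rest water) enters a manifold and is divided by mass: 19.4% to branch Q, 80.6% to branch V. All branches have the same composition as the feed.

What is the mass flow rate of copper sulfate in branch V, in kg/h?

70.75 kg/h

Branch V total = 0.806×1540 = 1241.2 kg/h.
copper sulfate in V = 0.057×1241.2 = 70.751 kg/h.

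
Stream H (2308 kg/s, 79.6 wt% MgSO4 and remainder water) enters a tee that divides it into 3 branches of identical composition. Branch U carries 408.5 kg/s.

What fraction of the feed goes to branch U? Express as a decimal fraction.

Fraction to U = 408.5/2308 = 0.1770.

0.177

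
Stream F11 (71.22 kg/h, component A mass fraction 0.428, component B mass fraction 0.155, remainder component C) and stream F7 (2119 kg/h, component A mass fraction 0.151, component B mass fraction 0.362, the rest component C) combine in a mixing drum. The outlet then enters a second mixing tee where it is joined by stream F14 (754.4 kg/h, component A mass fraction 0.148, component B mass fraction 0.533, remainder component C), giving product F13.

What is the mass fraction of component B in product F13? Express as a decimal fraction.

0.401

Overall, product flow = 2944.6 kg/h.
component B in = 71.22×0.155 + 2119×0.362 + 754.4×0.533 = 1180.2 kg/h.
component B fraction in F13 = 0.401.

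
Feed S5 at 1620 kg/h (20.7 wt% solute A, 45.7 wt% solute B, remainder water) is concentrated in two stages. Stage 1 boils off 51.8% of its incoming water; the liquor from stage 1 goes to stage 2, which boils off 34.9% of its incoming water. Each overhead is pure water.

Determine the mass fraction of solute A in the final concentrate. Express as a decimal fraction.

water in feed = 1620×0.336 = 544.32 kg/h.
After stage 1: water left = (1−0.518)×544.32 = 262.36; stream total = 1338 kg/h.
After stage 2: water left = (1−0.349)×262.36 = 170.8; final concentrate = 1246.5 kg/h.
solute A fraction = 335.34/1246.5 = 0.2690.

0.2690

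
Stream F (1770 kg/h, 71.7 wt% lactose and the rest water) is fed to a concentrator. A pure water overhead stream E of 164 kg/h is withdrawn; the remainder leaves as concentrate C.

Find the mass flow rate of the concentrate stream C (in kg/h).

1606 kg/h

Concentrate = 1770 − 164 = 1606 kg/h.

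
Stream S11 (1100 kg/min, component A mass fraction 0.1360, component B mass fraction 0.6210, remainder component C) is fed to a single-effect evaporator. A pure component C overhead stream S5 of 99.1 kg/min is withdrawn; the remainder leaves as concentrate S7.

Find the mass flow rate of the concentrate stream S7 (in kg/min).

1001 kg/min

Concentrate = 1100 − 99.1 = 1000.9 kg/min.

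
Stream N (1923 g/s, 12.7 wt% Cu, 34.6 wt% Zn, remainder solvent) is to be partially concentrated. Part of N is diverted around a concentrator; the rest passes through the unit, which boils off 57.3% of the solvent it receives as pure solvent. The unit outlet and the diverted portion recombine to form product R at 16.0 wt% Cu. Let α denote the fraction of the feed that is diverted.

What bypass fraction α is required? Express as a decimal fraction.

All 1923×0.127 = 244.22 g/s of Cu reaches R, so R = 244.22/0.160 = 1526.4 g/s and vapour = 396.62 g/s.
The evaporator receives (1−α)·1923 of feed at 0.527 solvent and removes 0.573 of that solvent:
0.573×0.527×(1−α)×1923 = 396.62
(1−α) = 396.62/580.69 = 0.6830;  α = 0.3170.

0.317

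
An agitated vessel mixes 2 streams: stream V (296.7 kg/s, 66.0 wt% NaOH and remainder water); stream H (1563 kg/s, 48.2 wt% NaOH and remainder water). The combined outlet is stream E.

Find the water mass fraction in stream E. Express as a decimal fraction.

Total flow out = 296.7 + 1563 = 1859.7 kg/s.
water in = 296.7×0.340 + 1563×0.518 = 910.51 kg/s.
water mass fraction in E = 910.51/1859.7 = 0.490.

0.490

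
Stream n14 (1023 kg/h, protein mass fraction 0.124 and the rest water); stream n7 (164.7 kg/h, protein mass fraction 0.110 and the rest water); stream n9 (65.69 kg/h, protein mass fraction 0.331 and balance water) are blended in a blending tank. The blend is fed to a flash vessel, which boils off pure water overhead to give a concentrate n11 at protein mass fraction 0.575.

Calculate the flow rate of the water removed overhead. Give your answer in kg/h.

963.5 kg/h

protein entering = 1023×0.124 + 164.7×0.110 + 65.69×0.331 = 166.71 kg/h.
All protein reports to n11, so n11 = 166.71/0.575 = 289.93 kg/h.
Total feed = 1253.4 kg/h; overhead = 1253.4 − 289.93 = 963.46 kg/h.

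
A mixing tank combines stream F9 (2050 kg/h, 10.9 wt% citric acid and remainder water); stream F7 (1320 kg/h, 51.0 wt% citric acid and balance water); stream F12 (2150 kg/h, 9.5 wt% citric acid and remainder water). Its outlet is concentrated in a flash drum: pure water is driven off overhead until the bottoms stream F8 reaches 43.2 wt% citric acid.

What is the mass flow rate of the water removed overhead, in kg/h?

citric acid entering = 2050×0.109 + 1320×0.510 + 2150×0.095 = 1100.9 kg/h.
All citric acid reports to F8, so F8 = 1100.9/0.432 = 2548.4 kg/h.
Total feed = 5520 kg/h; overhead = 5520 − 2548.4 = 2971.6 kg/h.

2972 kg/h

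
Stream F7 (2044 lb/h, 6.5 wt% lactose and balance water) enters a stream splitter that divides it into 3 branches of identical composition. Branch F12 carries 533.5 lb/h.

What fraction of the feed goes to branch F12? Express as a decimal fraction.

0.261

Fraction to F12 = 533.5/2044 = 0.2610.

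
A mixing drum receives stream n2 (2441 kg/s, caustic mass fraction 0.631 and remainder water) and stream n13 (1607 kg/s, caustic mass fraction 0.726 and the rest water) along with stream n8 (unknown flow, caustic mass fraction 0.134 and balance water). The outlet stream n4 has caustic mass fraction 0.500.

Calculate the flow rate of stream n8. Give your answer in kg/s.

Let n8 be the unknown flow. Total out = 4048 + n8.
caustic balance: 2707 + 0.134·n8 = 0.500·(4048 + n8)
(0.134 − 0.500)·n8 = 0.500×4048 − 2707 = -682.95
n8 = -682.95 / -0.366 = 1866 kg/s

1866 kg/s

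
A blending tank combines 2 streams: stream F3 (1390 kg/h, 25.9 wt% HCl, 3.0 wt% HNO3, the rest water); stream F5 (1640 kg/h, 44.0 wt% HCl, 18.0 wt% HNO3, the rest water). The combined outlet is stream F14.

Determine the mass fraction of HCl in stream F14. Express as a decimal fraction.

0.357

Total flow out = 1390 + 1640 = 3030 kg/h.
HCl in = 1390×0.259 + 1640×0.440 = 1081.6 kg/h.
HCl mass fraction in F14 = 1081.6/3030 = 0.357.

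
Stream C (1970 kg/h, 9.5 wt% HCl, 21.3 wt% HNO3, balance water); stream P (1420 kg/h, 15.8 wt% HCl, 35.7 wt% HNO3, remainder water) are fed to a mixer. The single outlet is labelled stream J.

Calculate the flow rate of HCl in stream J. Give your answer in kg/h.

HCl out = HCl in = 1970×0.095 + 1420×0.158 = 411.51 kg/h.

411.5 kg/h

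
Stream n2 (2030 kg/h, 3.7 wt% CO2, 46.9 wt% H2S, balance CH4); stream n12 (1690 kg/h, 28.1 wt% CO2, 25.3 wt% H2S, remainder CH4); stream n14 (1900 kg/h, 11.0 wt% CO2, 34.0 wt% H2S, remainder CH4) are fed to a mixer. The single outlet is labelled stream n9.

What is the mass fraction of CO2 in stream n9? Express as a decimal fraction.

Total flow out = 2030 + 1690 + 1900 = 5620 kg/h.
CO2 in = 2030×0.037 + 1690×0.281 + 1900×0.110 = 759 kg/h.
CO2 mass fraction in n9 = 759/5620 = 0.135.

0.135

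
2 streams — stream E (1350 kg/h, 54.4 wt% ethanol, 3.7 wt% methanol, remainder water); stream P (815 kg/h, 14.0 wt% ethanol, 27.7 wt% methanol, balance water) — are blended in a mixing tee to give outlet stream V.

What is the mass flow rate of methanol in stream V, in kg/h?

methanol out = methanol in = 1350×0.037 + 815×0.277 = 275.71 kg/h.

275.7 kg/h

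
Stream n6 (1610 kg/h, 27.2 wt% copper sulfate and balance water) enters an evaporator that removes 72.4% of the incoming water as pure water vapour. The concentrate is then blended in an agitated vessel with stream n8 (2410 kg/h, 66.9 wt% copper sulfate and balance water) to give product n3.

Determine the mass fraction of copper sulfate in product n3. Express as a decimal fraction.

Vapour removed = 0.724×0.728×1610 = 848.59 kg/h; concentrate = 761.41 kg/h.
copper sulfate reaching the mixer = 437.92 (from concentrate) + 2410×0.669 = 2050.2 kg/h.
Product flow = 761.41 + 2410 = 3171.4 kg/h; copper sulfate fraction = 0.6465.

0.6465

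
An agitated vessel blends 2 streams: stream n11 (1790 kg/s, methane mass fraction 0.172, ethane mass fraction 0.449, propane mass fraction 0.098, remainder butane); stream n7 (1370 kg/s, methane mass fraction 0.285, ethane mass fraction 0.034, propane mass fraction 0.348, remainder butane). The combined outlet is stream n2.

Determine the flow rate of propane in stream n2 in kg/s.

652.2 kg/s

propane out = propane in = 1790×0.098 + 1370×0.348 = 652.18 kg/s.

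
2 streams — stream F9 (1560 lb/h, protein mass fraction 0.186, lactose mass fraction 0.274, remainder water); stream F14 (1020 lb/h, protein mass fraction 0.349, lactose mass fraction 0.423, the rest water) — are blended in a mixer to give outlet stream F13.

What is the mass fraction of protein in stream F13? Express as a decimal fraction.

0.250

Total flow out = 1560 + 1020 = 2580 lb/h.
protein in = 1560×0.186 + 1020×0.349 = 646.14 lb/h.
protein mass fraction in F13 = 646.14/2580 = 0.250.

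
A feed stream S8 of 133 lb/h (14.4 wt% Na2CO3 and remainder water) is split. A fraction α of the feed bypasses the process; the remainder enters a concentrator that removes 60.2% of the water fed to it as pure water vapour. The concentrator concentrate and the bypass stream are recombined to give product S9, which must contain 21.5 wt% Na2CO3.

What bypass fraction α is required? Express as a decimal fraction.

0.359

All 133×0.144 = 19.152 lb/h of Na2CO3 reaches S9, so S9 = 19.152/0.215 = 89.079 lb/h and vapour = 43.921 lb/h.
The evaporator receives (1−α)·133 of feed at 0.856 water and removes 0.602 of that water:
0.602×0.856×(1−α)×133 = 43.921
(1−α) = 43.921/68.536 = 0.6408;  α = 0.3592.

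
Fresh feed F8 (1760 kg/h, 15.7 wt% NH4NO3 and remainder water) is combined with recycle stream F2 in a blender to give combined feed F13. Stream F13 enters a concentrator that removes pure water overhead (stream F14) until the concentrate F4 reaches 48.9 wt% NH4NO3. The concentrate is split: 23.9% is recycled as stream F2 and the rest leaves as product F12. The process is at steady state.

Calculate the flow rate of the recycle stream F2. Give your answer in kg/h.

Overall NH4NO3 balance (none leaves overhead): NH4NO3 in fresh feed = NH4NO3 in product, i.e. 1760×0.157 = (1−0.239)·F4·0.489.
F4 = 276.32/(0.489×0.761) = 742.54 kg/h.
Recycle F2 = 0.239×742.54 = 177.47 kg/h.

177.5 kg/h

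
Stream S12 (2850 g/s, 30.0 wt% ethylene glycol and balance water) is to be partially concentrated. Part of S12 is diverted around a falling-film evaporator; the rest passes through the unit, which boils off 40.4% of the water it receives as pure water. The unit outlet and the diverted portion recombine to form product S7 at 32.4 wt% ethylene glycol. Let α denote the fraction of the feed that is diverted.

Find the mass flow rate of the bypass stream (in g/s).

All 2850×0.300 = 855 g/s of ethylene glycol reaches S7, so S7 = 855/0.324 = 2638.9 g/s and vapour = 211.11 g/s.
The evaporator receives (1−α)·2850 of feed at 0.700 water and removes 0.404 of that water:
0.404×0.700×(1−α)×2850 = 211.11
(1−α) = 211.11/805.98 = 0.2619;  α = 0.7381.
Bypass flow = 0.7381×2850 = 2103.5 g/s.

2103 g/s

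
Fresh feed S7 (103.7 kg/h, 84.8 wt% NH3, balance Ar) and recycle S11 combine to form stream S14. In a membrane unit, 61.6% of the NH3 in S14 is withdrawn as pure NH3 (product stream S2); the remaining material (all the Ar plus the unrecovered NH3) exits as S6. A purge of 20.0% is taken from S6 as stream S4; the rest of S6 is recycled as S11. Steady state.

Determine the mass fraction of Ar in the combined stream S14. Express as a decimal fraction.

Ar enters only via S7 and leaves only via the purge: 103.7×0.152 = 0.200×(Ar in S6), and the membrane unit passes all Ar, so Ar in S14 = Ar in S6 = 78.812 kg/h.
NH3 in S14: m_A = 103.7×0.848 + (1−0.200)·(1−0.616)·m_A, so m_A = 87.938/0.6928 = 126.93 kg/h.
S14 = 126.93 + 78.812 = 205.74 kg/h.
Ar fraction in S14 = 78.812/205.74 = 0.383.

0.383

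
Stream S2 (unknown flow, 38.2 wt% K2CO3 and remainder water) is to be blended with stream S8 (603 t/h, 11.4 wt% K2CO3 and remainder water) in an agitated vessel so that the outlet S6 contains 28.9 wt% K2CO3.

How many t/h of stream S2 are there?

Let S2 be the unknown flow. Total out = 603 + S2.
K2CO3 balance: 68.742 + 0.382·S2 = 0.289·(603 + S2)
(0.382 − 0.289)·S2 = 0.289×603 − 68.742 = 105.52
S2 = 105.52 / 0.093 = 1134.7 t/h

1135 t/h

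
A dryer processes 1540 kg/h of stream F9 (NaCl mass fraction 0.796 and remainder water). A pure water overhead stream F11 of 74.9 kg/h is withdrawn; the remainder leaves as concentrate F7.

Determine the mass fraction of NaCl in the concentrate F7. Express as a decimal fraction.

NaCl is not removed: 1540×0.796 = 1225.8 kg/h of NaCl enters F7.
Concentrate = 1540 − 74.9 = 1465.1 kg/h.
Mass fraction = 1225.8/1465.1 = 0.837.

0.837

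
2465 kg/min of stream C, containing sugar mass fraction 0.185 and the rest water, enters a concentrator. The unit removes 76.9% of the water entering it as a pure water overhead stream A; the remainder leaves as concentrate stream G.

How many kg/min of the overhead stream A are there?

water entering = 2465×0.815 = 2009 kg/min; overhead removed = 0.769×2009 = 1544.9 kg/min.

1545 kg/min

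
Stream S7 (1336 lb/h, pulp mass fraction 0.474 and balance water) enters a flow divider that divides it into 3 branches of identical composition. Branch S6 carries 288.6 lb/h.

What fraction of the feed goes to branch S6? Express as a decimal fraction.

Fraction to S6 = 288.6/1336 = 0.2160.

0.216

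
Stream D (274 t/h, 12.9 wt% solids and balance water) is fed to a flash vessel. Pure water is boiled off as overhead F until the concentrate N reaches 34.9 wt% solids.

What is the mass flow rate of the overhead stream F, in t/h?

172.7 t/h

solids is conserved: 274×0.129 = 35.346 t/h all reports to the concentrate.
Concentrate = 35.346/(target fraction) = 101.28 t/h.
Overhead = 274 − 101.28 = 172.72 t/h.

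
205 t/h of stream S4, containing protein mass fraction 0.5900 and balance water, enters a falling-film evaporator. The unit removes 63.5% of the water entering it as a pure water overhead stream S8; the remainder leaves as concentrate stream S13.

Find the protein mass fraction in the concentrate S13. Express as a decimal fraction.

protein is not removed: 205×0.590 = 120.95 t/h of protein enters S13.
water entering = 205×0.410 = 84.05 t/h; overhead removed = 0.635×84.05 = 53.372 t/h.
Concentrate = 205 − 53.372 = 151.63 t/h.
Mass fraction = 120.95/151.63 = 0.7977.

0.7977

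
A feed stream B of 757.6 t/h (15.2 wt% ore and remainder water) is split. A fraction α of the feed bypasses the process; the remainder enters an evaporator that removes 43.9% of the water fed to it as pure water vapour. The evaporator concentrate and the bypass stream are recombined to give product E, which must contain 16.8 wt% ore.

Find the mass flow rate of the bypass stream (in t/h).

563.8 t/h

All 757.6×0.152 = 115.16 t/h of ore reaches E, so E = 115.16/0.168 = 685.45 t/h and vapour = 72.152 t/h.
The evaporator receives (1−α)·757.6 of feed at 0.848 water and removes 0.439 of that water:
0.439×0.848×(1−α)×757.6 = 72.152
(1−α) = 72.152/282.03 = 0.2558;  α = 0.7442.
Bypass flow = 0.7442×757.6 = 563.78 t/h.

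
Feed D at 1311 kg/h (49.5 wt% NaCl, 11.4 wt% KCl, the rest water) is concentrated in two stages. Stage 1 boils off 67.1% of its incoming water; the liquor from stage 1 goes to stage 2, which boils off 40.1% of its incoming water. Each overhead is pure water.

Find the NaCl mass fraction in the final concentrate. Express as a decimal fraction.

0.722

water in feed = 1311×0.391 = 512.6 kg/h.
After stage 1: water left = (1−0.671)×512.6 = 168.65; stream total = 967.04 kg/h.
After stage 2: water left = (1−0.401)×168.65 = 101.02; final concentrate = 899.42 kg/h.
NaCl fraction = 648.95/899.42 = 0.722.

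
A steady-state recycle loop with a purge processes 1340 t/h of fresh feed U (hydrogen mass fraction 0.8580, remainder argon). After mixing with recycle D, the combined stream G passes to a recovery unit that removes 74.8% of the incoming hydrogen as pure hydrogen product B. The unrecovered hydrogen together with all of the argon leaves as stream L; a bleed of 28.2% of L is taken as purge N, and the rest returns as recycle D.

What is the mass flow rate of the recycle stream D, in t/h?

argon enters only via U and leaves only via the purge: 1340×0.142 = 0.282×(argon in L), and the recovery unit passes all argon, so argon in G = argon in L = 674.75 t/h.
hydrogen in G: m_A = 1340×0.858 + (1−0.282)·(1−0.748)·m_A, so m_A = 1149.7/0.8191 = 1403.7 t/h.
L = (1−0.748)×1403.7 + 674.75 = 1028.5 t/h.
Recycle D = (1−0.282)×1028.5 = 738.45 t/h.

738.5 t/h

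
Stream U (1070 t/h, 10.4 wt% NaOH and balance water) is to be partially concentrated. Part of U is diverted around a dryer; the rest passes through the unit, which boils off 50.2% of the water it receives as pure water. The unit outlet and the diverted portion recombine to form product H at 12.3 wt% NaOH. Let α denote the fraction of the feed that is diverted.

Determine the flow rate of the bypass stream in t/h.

All 1070×0.104 = 111.28 t/h of NaOH reaches H, so H = 111.28/0.123 = 904.72 t/h and vapour = 165.28 t/h.
The evaporator receives (1−α)·1070 of feed at 0.896 water and removes 0.502 of that water:
0.502×0.896×(1−α)×1070 = 165.28
(1−α) = 165.28/481.28 = 0.3434;  α = 0.6566.
Bypass flow = 0.6566×1070 = 702.53 t/h.

702.5 t/h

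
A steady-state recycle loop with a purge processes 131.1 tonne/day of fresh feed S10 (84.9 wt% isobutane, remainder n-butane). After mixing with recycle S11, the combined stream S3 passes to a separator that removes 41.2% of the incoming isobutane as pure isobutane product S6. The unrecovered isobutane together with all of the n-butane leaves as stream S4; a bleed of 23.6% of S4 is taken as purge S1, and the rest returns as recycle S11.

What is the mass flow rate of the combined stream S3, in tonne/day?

286 tonne/day

n-butane enters only via S10 and leaves only via the purge: 131.1×0.151 = 0.236×(n-butane in S4), and the separator passes all n-butane, so n-butane in S3 = n-butane in S4 = 83.882 tonne/day.
isobutane in S3: m_A = 131.1×0.849 + (1−0.236)·(1−0.412)·m_A, so m_A = 111.3/0.5508 = 202.09 tonne/day.
S3 = 202.09 + 83.882 = 285.97 tonne/day.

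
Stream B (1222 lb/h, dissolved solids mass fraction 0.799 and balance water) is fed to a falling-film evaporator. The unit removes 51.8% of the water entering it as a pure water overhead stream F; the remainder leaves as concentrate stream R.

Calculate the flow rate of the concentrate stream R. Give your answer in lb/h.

1095 lb/h

water entering = 1222×0.201 = 245.62 lb/h; overhead removed = 0.518×245.62 = 127.23 lb/h.
Concentrate = 1222 − 127.23 = 1094.8 lb/h.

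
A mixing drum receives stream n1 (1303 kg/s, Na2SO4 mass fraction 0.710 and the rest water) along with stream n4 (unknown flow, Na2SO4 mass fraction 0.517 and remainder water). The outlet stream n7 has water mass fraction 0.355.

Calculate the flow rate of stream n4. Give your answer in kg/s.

661.7 kg/s

Let n4 be the unknown flow. Total out = 1303 + n4.
water balance: 377.87 + 0.483·n4 = 0.355·(1303 + n4)
(0.483 − 0.355)·n4 = 0.355×1303 − 377.87 = 84.695
n4 = 84.695 / 0.128 = 661.68 kg/s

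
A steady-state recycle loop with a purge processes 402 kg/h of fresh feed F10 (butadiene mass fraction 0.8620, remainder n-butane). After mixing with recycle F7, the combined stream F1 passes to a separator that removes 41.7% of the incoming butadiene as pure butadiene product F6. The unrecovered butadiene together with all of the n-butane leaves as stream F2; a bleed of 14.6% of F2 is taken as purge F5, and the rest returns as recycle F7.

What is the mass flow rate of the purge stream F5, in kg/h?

114.2 kg/h

n-butane enters only via F10 and leaves only via the purge: 402×0.138 = 0.146×(n-butane in F2), and the separator passes all n-butane, so n-butane in F1 = n-butane in F2 = 379.97 kg/h.
butadiene in F1: m_A = 402×0.862 + (1−0.146)·(1−0.417)·m_A, so m_A = 346.52/0.5021 = 690.12 kg/h.
F2 = (1−0.417)×690.12 + 379.97 = 782.32 kg/h.
Purge F5 = 0.146×782.32 = 114.22 kg/h.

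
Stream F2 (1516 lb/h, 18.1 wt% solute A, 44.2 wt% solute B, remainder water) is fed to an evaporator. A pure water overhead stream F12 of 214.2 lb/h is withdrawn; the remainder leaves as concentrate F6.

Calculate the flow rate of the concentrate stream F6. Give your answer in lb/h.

1302 lb/h

Concentrate = 1516 − 214.2 = 1301.8 lb/h.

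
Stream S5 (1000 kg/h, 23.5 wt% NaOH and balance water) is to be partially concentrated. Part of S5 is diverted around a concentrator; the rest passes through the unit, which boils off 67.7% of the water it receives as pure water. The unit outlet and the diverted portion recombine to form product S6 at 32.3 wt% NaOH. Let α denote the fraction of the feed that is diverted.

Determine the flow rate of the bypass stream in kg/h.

473.9 kg/h

All 1000×0.235 = 235 kg/h of NaOH reaches S6, so S6 = 235/0.323 = 727.55 kg/h and vapour = 272.45 kg/h.
The evaporator receives (1−α)·1000 of feed at 0.765 water and removes 0.677 of that water:
0.677×0.765×(1−α)×1000 = 272.45
(1−α) = 272.45/517.91 = 0.5261;  α = 0.4739.
Bypass flow = 0.4739×1000 = 473.95 kg/h.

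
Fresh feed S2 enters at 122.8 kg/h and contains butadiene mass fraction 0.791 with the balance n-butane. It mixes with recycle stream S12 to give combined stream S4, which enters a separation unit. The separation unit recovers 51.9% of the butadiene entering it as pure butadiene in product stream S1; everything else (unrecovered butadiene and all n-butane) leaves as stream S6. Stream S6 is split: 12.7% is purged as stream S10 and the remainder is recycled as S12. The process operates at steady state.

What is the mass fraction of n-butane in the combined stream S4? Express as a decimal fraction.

0.547

n-butane enters only via S2 and leaves only via the purge: 122.8×0.209 = 0.127×(n-butane in S6), and the separation unit passes all n-butane, so n-butane in S4 = n-butane in S6 = 202.09 kg/h.
butadiene in S4: m_A = 122.8×0.791 + (1−0.127)·(1−0.519)·m_A, so m_A = 97.135/0.5801 = 167.45 kg/h.
S4 = 167.45 + 202.09 = 369.54 kg/h.
n-butane fraction in S4 = 202.09/369.54 = 0.547.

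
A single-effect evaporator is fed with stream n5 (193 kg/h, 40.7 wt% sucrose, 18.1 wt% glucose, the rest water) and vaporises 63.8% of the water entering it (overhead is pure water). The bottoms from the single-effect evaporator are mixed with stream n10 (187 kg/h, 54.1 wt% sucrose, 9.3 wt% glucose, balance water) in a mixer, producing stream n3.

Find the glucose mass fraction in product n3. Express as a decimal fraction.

Vapour removed = 0.638×0.412×193 = 50.731 kg/h; concentrate = 142.27 kg/h.
glucose reaching the mixer = 34.933 (from concentrate) + 187×0.093 = 52.324 kg/h.
Product flow = 142.27 + 187 = 329.27 kg/h; glucose fraction = 0.159.

0.159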